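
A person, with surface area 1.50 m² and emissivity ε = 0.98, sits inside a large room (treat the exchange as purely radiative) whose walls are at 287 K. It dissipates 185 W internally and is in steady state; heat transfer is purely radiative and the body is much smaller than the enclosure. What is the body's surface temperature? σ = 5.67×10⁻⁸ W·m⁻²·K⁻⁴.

T ≈ 308 K

For a small grey body in a large enclosure, net radiated power = εσA(T⁴ − T_w⁴).
Steady state: P = εσA(T⁴ − T_w⁴) with A = 1.50 m².
T⁴ = P/(εσA) + T_w⁴ = 185/(0.98·5.67×10⁻⁸·1.500) + (287)⁴
    = 2.220×10⁹ + 6.785×10⁹ = 9.004×10⁹ K⁴.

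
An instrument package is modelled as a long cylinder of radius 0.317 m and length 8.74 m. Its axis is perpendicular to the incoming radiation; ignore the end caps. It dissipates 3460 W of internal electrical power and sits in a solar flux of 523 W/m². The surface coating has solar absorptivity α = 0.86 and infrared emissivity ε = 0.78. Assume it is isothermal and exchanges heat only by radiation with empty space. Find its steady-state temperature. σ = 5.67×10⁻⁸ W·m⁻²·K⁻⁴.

At steady state, absorbed solar power + internal power = radiated power.
Absorbed: α·S·A_cross = 0.86·523·5.541 = 2492 W (cross-section 2rL).
Total input = 2492 + 3460 = 5952 W.
Radiated: εσ·A_surf·T⁴ with A_surf = 2πrL = 17.41 m².
T⁴ = 5952/(0.78·5.67×10⁻⁸·17.41) = 7.731×10⁹ K⁴.

T ≈ 297 K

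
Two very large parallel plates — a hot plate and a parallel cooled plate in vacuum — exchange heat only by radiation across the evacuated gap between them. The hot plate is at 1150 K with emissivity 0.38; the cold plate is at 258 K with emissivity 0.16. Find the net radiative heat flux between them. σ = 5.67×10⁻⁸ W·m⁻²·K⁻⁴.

q ≈ 12600 W/m²

For two infinite grey parallel plates, q = σ(T₁⁴ − T₂⁴)/(1/ε₁ + 1/ε₂ − 1).
T₁⁴ − T₂⁴ = 1.749×10¹² − 4.431×10⁹ = 1.745×10¹² K⁴.
1/ε₁ + 1/ε₂ − 1 = 2.632 + 6.250 − 1 = 7.882.
q = 5.67×10⁻⁸ × 1.745×10¹² / 7.882.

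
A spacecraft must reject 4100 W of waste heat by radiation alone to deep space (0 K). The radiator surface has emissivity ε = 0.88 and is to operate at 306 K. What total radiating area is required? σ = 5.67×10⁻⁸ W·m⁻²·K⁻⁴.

P = εσA T⁴ ⇒ A = P/(εσT⁴).
T⁴ = 8.768×10⁹ K⁴.
A = 4100/(0.88 × 5.67×10⁻⁸ × 8.768×10⁹).

A ≈ 9.37 m²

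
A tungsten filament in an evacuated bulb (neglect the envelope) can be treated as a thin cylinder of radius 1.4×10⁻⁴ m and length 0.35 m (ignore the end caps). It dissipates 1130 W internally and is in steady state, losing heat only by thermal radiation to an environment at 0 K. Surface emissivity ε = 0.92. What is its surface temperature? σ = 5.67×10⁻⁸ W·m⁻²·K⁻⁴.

T ≈ 2900 K

Steady state: internal power = radiated power, P = εσA T⁴.
Radiating area A = 2πrL = 3.079×10⁻⁴ m².
T⁴ = P/(εσA) = 1130/(0.92·5.67×10⁻⁸·3.079×10⁻⁴) = 7.036×10¹³ K⁴.
T = (7.036×10¹³)^(1/4).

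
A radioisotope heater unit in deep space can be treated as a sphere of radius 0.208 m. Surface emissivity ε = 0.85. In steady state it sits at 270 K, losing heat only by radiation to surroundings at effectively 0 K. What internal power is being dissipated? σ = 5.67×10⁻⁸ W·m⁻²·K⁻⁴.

P ≈ 139 W

Steady state: P = εσA T⁴.
A = 4πr² = 0.5437 m²; T⁴ = (270)⁴ = 5.314×10⁹ K⁴.
P = 0.85 × 5.67×10⁻⁸ × 0.5437 × 5.314×10⁹.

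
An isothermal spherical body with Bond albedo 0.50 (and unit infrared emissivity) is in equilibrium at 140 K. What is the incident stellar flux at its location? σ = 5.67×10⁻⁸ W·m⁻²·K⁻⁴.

(1−a)S·πr² = σ·4πr²·T⁴ ⇒ S = 4σT⁴/(1−a).
S = 4·5.67×10⁻⁸·3.842×10⁸/0.500.

S ≈ 174 W/m²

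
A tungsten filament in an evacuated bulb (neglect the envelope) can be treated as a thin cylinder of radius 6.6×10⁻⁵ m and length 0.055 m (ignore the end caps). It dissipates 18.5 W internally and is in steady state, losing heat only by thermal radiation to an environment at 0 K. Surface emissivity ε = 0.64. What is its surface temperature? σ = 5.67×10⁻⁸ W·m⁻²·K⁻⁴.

Steady state: internal power = radiated power, P = εσA T⁴.
Radiating area A = 2πrL = 2.281×10⁻⁵ m².
T⁴ = P/(εσA) = 18.5/(0.64·5.67×10⁻⁸·2.281×10⁻⁵) = 2.235×10¹³ K⁴.
T = (2.235×10¹³)^(1/4).

T ≈ 2170 K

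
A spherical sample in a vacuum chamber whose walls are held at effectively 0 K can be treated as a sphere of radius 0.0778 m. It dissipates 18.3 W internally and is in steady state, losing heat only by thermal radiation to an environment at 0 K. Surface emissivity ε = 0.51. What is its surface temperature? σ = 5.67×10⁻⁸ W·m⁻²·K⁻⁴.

T ≈ 302 K

Steady state: internal power = radiated power, P = εσA T⁴.
Radiating area A = 4πr² = 0.07606 m².
T⁴ = P/(εσA) = 18.3/(0.51·5.67×10⁻⁸·0.07606) = 8.320×10⁹ K⁴.
T = (8.320×10⁹)^(1/4).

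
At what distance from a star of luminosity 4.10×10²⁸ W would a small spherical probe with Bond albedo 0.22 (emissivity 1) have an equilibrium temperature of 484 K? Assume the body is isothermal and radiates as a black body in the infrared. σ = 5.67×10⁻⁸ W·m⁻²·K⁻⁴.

d ≈ 4.52×10¹¹ m

For an isothermal black-emitting sphere, (1−a)S·πr² = σ·4πr²·T⁴ ⇒ S = 4σT⁴/(1−a).
S = 4·5.67×10⁻⁸·(484)⁴/0.780 = 15960 W/m².
Flux falls as S = L/(4πd²), so d = √(L/(4πS)) = √(4.10×10²⁸/(4π·15960)).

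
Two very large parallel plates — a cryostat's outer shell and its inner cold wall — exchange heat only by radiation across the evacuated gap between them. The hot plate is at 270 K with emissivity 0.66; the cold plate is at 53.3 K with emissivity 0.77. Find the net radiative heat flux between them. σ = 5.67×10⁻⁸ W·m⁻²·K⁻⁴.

q ≈ 166 W/m²

For two infinite grey parallel plates, q = σ(T₁⁴ − T₂⁴)/(1/ε₁ + 1/ε₂ − 1).
T₁⁴ − T₂⁴ = 5.314×10⁹ − 8.071×10⁶ = 5.306×10⁹ K⁴.
1/ε₁ + 1/ε₂ − 1 = 1.515 + 1.299 − 1 = 1.814.
q = 5.67×10⁻⁸ × 5.306×10⁹ / 1.814.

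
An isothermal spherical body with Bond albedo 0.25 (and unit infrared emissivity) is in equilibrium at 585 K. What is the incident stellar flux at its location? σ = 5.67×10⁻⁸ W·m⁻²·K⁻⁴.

S ≈ 35400 W/m²

(1−a)S·πr² = σ·4πr²·T⁴ ⇒ S = 4σT⁴/(1−a).
S = 4·5.67×10⁻⁸·1.171×10¹¹/0.750.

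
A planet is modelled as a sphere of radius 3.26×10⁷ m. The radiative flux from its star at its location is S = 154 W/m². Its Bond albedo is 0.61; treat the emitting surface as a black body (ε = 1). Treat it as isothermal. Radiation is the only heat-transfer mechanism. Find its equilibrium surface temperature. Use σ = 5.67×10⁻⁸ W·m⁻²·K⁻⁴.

T ≈ 128 K

At equilibrium, absorbed power = emitted power.
Absorbing cross-section = πr² = 3.339×10¹⁵ m²; emitting surface = 4πr² = 1.336×10¹⁶ m² (ratio 4).
(1−a)S·A_cross = εσ·A_surf·T⁴  ⇒  T⁴ = (1−a)S/(4σ).
T⁴ = 0.390·154/(4·5.67×10⁻⁸) = 2.648×10⁸ K⁴.
T = (2.648×10⁸)^(1/4).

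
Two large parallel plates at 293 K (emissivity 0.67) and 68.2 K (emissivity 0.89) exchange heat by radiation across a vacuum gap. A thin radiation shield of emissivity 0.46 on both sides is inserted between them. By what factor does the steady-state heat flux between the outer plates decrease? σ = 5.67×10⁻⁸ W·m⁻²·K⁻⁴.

factor ≈ 3.07

Without shield: q₀ = σΔ(T⁴)/(1/ε₁+1/ε₂−1) with denominator 1.616.
With shield the two gaps are in series; the resistances add: (1/ε₁+1/ε_s−1)+(1/ε_s+1/ε₂−1) = 2.666+2.298 = 4.964.
Heat-flux ratio q₀/q = 4.964/1.616.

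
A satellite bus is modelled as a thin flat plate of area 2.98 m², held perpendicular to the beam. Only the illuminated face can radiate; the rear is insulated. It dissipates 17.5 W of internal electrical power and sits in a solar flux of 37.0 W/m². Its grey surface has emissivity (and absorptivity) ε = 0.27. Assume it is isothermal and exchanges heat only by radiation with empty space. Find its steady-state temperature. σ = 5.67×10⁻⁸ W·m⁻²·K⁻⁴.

T ≈ 179 K

At steady state, absorbed solar power + internal power = radiated power.
Absorbed: α·S·A_cross = 0.27·37.0·2.980 = 29.77 W (cross-section A).
Total input = 29.77 + 17.5 = 47.27 W.
Radiated: εσ·A_surf·T⁴ with A_surf = A = 2.980 m².
T⁴ = 47.27/(0.27·5.67×10⁻⁸·2.980) = 1.036×10⁹ K⁴.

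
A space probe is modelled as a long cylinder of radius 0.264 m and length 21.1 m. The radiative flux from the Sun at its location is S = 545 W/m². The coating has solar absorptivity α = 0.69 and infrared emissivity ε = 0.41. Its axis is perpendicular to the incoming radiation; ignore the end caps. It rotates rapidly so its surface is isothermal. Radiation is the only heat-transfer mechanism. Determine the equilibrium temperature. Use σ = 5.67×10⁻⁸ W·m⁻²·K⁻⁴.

T ≈ 268 K

At equilibrium, absorbed power = emitted power.
Absorbing cross-section = 2rL = 11.14 m²; emitting surface = 2πrL = 35.00 m² (ratio π).
αS·A_cross = εσ·A_surf·T⁴  ⇒  T⁴ = αS/(ε·πσ).
T⁴ = 0.690·545/(0.41·π·5.67×10⁻⁸) = 5.149×10⁹ K⁴.
T = (5.149×10⁹)^(1/4).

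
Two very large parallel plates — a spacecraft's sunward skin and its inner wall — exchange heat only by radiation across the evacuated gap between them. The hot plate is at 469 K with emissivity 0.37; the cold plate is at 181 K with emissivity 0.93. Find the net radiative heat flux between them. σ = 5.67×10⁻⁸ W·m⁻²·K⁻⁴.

For two infinite grey parallel plates, q = σ(T₁⁴ − T₂⁴)/(1/ε₁ + 1/ε₂ − 1).
T₁⁴ − T₂⁴ = 4.838×10¹⁰ − 1.073×10⁹ = 4.731×10¹⁰ K⁴.
1/ε₁ + 1/ε₂ − 1 = 2.703 + 1.075 − 1 = 2.778.
q = 5.67×10⁻⁸ × 4.731×10¹⁰ / 2.778.

q ≈ 966 W/m²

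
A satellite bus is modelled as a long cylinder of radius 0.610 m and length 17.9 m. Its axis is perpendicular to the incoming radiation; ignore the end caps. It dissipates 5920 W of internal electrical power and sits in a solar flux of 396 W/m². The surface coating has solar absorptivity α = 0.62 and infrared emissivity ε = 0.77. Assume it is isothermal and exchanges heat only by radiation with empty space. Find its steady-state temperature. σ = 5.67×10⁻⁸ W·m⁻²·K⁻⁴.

At steady state, absorbed solar power + internal power = radiated power.
Absorbed: α·S·A_cross = 0.62·396·21.84 = 5362 W (cross-section 2rL).
Total input = 5362 + 5920 = 11280 W.
Radiated: εσ·A_surf·T⁴ with A_surf = 2πrL = 68.61 m².
T⁴ = 11280/(0.77·5.67×10⁻⁸·68.61) = 3.766×10⁹ K⁴.

T ≈ 248 K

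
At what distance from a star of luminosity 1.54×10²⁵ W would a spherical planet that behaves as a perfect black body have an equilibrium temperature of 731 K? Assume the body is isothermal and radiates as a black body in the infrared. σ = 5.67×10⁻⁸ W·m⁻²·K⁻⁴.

For an isothermal black-emitting sphere, (1−a)S·πr² = σ·4πr²·T⁴ ⇒ S = 4σT⁴/(1−a).
S = 4·5.67×10⁻⁸·(731)⁴/1.00 = 64760 W/m².
Flux falls as S = L/(4πd²), so d = √(L/(4πS)) = √(1.54×10²⁵/(4π·64760)).

d ≈ 4.35×10⁹ m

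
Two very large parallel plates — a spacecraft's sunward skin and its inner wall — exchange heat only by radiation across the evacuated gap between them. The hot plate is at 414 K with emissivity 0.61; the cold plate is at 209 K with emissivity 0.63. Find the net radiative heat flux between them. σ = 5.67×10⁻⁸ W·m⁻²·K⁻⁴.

For two infinite grey parallel plates, q = σ(T₁⁴ − T₂⁴)/(1/ε₁ + 1/ε₂ − 1).
T₁⁴ − T₂⁴ = 2.938×10¹⁰ − 1.908×10⁹ = 2.747×10¹⁰ K⁴.
1/ε₁ + 1/ε₂ − 1 = 1.639 + 1.587 − 1 = 2.227.
q = 5.67×10⁻⁸ × 2.747×10¹⁰ / 2.227.

q ≈ 699 W/m²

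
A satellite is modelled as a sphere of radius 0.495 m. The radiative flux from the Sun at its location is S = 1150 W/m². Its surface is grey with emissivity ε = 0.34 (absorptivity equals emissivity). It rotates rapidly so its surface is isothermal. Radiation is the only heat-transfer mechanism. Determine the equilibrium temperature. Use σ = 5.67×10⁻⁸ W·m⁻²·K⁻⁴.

T ≈ 267 K

At equilibrium, absorbed power = emitted power.
Absorbing cross-section = πr² = 0.7698 m²; emitting surface = 4πr² = 3.079 m² (ratio 4).
εS·A_cross = εσ·A_surf·T⁴  ⇒  T⁴ = S/(4σ)   (ε cancels).
T⁴ = 1150/(4·5.67×10⁻⁸) = 5.071×10⁹ K⁴.
T = (5.071×10⁹)^(1/4).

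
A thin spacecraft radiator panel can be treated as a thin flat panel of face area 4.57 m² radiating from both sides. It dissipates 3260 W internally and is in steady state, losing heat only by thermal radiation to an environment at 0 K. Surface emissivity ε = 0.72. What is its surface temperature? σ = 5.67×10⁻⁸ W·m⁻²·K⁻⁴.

Steady state: internal power = radiated power, P = εσA T⁴.
Radiating area A = 2·4.57 = 9.140 m².
T⁴ = P/(εσA) = 3260/(0.72·5.67×10⁻⁸·9.140) = 8.737×10⁹ K⁴.
T = (8.737×10⁹)^(1/4).

T ≈ 306 K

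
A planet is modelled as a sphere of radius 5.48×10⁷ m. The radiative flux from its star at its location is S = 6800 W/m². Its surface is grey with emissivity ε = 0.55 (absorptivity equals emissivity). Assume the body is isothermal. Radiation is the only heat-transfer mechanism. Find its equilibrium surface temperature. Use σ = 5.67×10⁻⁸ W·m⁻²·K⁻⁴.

T ≈ 416 K

At equilibrium, absorbed power = emitted power.
Absorbing cross-section = πr² = 9.434×10¹⁵ m²; emitting surface = 4πr² = 3.774×10¹⁶ m² (ratio 4).
εS·A_cross = εσ·A_surf·T⁴  ⇒  T⁴ = S/(4σ)   (ε cancels).
T⁴ = 6800/(4·5.67×10⁻⁸) = 2.998×10¹⁰ K⁴.
T = (2.998×10¹⁰)^(1/4).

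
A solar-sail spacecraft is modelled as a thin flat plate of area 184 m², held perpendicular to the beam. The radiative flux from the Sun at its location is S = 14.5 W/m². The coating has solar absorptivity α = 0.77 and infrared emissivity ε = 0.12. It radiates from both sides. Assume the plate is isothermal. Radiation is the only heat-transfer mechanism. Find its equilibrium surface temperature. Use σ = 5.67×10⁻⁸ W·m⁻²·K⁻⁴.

At equilibrium, absorbed power = emitted power.
Absorbing cross-section = A = 184.0 m²; emitting surface = 2A = 368.0 m² (ratio 2).
αS·A_cross = εσ·A_surf·T⁴  ⇒  T⁴ = αS/(ε·2σ).
T⁴ = 0.770·14.5/(0.12·2·5.67×10⁻⁸) = 8.205×10⁸ K⁴.
T = (8.205×10⁸)^(1/4).

T ≈ 169 K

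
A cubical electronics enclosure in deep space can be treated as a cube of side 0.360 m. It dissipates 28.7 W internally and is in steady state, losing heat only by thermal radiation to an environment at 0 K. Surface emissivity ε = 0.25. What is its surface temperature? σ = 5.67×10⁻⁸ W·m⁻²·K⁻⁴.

T ≈ 226 K

Steady state: internal power = radiated power, P = εσA T⁴.
Radiating area A = 6L² = 0.7776 m².
T⁴ = P/(εσA) = 28.7/(0.25·5.67×10⁻⁸·0.7776) = 2.604×10⁹ K⁴.
T = (2.604×10⁹)^(1/4).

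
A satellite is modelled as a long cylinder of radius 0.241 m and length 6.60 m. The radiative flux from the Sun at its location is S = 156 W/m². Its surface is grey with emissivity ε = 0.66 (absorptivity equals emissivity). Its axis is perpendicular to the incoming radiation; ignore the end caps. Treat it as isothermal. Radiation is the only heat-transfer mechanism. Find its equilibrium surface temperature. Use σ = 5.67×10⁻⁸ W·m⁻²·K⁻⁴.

At equilibrium, absorbed power = emitted power.
Absorbing cross-section = 2rL = 3.181 m²; emitting surface = 2πrL = 9.994 m² (ratio π).
εS·A_cross = εσ·A_surf·T⁴  ⇒  T⁴ = S/(πσ)   (ε cancels).
T⁴ = 156/(π·5.67×10⁻⁸) = 8.758×10⁸ K⁴.
T = (8.758×10⁸)^(1/4).

T ≈ 172 K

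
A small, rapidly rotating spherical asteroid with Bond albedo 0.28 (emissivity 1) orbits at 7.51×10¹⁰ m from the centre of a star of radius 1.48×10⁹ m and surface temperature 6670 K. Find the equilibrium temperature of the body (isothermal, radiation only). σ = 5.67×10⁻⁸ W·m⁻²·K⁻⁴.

T ≈ 610 K

The star's surface emits σT_*⁴; at distance d the flux is S = σT_*⁴(R_*/d)².
S = 5.67×10⁻⁸·(6670)⁴·(1.48×10⁹/7.51×10¹⁰)² = 43580 W/m².
For an isothermal sphere T⁴ = (1−a)S/(4σ) = 1.384×10¹¹ K⁴.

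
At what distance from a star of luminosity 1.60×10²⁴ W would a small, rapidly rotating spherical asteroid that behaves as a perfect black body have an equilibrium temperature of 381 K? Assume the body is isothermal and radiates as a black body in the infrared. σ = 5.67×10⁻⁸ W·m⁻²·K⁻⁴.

d ≈ 5.16×10⁹ m

For an isothermal black-emitting sphere, (1−a)S·πr² = σ·4πr²·T⁴ ⇒ S = 4σT⁴/(1−a).
S = 4·5.67×10⁻⁸·(381)⁴/1.00 = 4779 W/m².
Flux falls as S = L/(4πd²), so d = √(L/(4πS)) = √(1.60×10²⁴/(4π·4779)).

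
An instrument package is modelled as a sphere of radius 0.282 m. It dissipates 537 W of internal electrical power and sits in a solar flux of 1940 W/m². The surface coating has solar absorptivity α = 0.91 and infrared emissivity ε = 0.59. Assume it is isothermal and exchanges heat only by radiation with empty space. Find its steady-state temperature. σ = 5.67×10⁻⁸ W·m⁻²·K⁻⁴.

At steady state, absorbed solar power + internal power = radiated power.
Absorbed: α·S·A_cross = 0.91·1940·0.2498 = 441.1 W (cross-section πr²).
Total input = 441.1 + 537 = 978.1 W.
Radiated: εσ·A_surf·T⁴ with A_surf = 4πr² = 0.9993 m².
T⁴ = 978.1/(0.59·5.67×10⁻⁸·0.9993) = 2.926×10¹⁰ K⁴.

T ≈ 414 K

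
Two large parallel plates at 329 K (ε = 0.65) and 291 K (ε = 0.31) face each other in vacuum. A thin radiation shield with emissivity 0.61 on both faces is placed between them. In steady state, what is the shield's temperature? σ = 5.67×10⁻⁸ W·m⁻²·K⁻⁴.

In steady state the net flux on the hot side equals that on the cold side.
σ(T₁⁴−T_s⁴)/D₁ = σ(T_s⁴−T₂⁴)/D₂, with D₁ = 1/ε₁+1/ε_s−1 = 2.178, D₂ = 1/ε_s+1/ε₂−1 = 3.865.
Solve for T_s⁴: T_s⁴ = (D₂·T₁⁴ + D₁·T₂⁴)/(D₁+D₂) = 1.008×10¹⁰ K⁴.

T_s ≈ 317 K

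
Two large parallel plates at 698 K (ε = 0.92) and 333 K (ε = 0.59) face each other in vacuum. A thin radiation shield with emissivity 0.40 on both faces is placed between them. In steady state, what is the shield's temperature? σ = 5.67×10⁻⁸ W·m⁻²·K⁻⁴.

In steady state the net flux on the hot side equals that on the cold side.
σ(T₁⁴−T_s⁴)/D₁ = σ(T_s⁴−T₂⁴)/D₂, with D₁ = 1/ε₁+1/ε_s−1 = 2.587, D₂ = 1/ε_s+1/ε₂−1 = 3.195.
Solve for T_s⁴: T_s⁴ = (D₂·T₁⁴ + D₁·T₂⁴)/(D₁+D₂) = 1.367×10¹¹ K⁴.

T_s ≈ 608 K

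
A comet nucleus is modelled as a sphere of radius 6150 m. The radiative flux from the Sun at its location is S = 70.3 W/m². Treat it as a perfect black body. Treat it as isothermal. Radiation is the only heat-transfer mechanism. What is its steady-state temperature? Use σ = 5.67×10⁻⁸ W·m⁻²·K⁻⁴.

At equilibrium, absorbed power = emitted power.
Absorbing cross-section = πr² = 1.188×10⁸ m²; emitting surface = 4πr² = 4.753×10⁸ m² (ratio 4).
S·A_cross = εσ·A_surf·T⁴  ⇒  T⁴ = S/(4σ).
T⁴ = 1.00·70.3/(4·5.67×10⁻⁸) = 3.100×10⁸ K⁴.
T = (3.100×10⁸)^(1/4).

T ≈ 133 K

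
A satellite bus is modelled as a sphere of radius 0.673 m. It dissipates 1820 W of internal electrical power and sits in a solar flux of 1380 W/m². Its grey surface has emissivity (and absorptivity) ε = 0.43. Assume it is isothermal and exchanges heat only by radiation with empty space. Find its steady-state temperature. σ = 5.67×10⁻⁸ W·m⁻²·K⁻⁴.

At steady state, absorbed solar power + internal power = radiated power.
Absorbed: α·S·A_cross = 0.43·1380·1.423 = 844.4 W (cross-section πr²).
Total input = 844.4 + 1820 = 2664 W.
Radiated: εσ·A_surf·T⁴ with A_surf = 4πr² = 5.692 m².
T⁴ = 2664/(0.43·5.67×10⁻⁸·5.692) = 1.920×10¹⁰ K⁴.

T ≈ 372 K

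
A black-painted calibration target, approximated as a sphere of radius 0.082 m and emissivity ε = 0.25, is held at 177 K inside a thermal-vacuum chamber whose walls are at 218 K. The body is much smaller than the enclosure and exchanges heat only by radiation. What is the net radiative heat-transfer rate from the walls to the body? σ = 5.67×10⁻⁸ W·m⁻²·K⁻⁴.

P_net ≈ 1.53 W

For a small grey body in a large enclosure: P_net = εσA(T_body⁴ − T_wall⁴).
A = 4πr² = 0.08450 m²; T_body⁴ − T_wall⁴ = 9.815×10⁸ − 2.259×10⁹ = -1.277×10⁹ K⁴.
|P_net| = 0.25·5.67×10⁻⁸·0.08450·1.277×10⁹.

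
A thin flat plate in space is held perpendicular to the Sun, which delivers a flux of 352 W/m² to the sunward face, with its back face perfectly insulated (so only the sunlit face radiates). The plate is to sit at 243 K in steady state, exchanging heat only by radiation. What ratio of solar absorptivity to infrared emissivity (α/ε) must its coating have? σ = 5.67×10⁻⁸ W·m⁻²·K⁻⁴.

Balance: αS·A = εσ·1A·T⁴ ⇒ α/ε = σT⁴/S.
α/ε = 5.67×10⁻⁸·(243)⁴/352 = 5.67×10⁻⁸·3.487×10⁹/352.

α/ε ≈ 0.562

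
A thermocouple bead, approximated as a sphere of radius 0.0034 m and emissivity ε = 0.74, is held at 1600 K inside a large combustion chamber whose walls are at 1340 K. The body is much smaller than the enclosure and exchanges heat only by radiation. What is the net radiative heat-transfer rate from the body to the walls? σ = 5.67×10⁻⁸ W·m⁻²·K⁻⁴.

P_net ≈ 20.3 W

For a small grey body in a large enclosure: P_net = εσA(T_body⁴ − T_wall⁴).
A = 4πr² = 1.453×10⁻⁴ m²; T_body⁴ − T_wall⁴ = 6.554×10¹² − 3.224×10¹² = 3.329×10¹² K⁴.
|P_net| = 0.74·5.67×10⁻⁸·1.453×10⁻⁴·3.329×10¹².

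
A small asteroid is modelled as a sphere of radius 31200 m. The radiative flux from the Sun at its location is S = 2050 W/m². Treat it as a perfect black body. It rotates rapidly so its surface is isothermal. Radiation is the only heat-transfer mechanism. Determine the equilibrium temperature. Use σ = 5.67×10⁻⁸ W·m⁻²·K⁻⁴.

T ≈ 308 K

At equilibrium, absorbed power = emitted power.
Absorbing cross-section = πr² = 3.058×10⁹ m²; emitting surface = 4πr² = 1.223×10¹⁰ m² (ratio 4).
S·A_cross = εσ·A_surf·T⁴  ⇒  T⁴ = S/(4σ).
T⁴ = 1.00·2050/(4·5.67×10⁻⁸) = 9.039×10⁹ K⁴.
T = (9.039×10⁹)^(1/4).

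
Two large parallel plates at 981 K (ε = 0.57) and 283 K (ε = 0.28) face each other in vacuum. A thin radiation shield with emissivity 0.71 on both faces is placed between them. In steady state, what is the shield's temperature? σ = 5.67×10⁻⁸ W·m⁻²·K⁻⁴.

In steady state the net flux on the hot side equals that on the cold side.
σ(T₁⁴−T_s⁴)/D₁ = σ(T_s⁴−T₂⁴)/D₂, with D₁ = 1/ε₁+1/ε_s−1 = 2.163, D₂ = 1/ε_s+1/ε₂−1 = 3.980.
Solve for T_s⁴: T_s⁴ = (D₂·T₁⁴ + D₁·T₂⁴)/(D₁+D₂) = 6.023×10¹¹ K⁴.

T_s ≈ 881 K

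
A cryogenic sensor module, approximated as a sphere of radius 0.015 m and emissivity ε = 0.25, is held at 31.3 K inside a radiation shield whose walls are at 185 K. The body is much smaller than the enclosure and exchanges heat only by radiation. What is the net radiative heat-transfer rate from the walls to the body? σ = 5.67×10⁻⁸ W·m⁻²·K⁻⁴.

For a small grey body in a large enclosure: P_net = εσA(T_body⁴ − T_wall⁴).
A = 4πr² = 0.002827 m²; T_body⁴ − T_wall⁴ = 9.598×10⁵ − 1.171×10⁹ = -1.170×10⁹ K⁴.
|P_net| = 0.25·5.67×10⁻⁸·0.002827·1.170×10⁹.

P_net ≈ 0.0469 W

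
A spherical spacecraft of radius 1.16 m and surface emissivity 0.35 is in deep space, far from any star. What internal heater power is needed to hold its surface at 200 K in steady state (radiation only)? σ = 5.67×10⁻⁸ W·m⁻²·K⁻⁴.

P = εσ·4πr²·T⁴.
4πr² = 16.91 m²; T⁴ = 1.600×10⁹ K⁴.
P = 0.35·5.67×10⁻⁸·16.91·1.600×10⁹.

P ≈ 537 W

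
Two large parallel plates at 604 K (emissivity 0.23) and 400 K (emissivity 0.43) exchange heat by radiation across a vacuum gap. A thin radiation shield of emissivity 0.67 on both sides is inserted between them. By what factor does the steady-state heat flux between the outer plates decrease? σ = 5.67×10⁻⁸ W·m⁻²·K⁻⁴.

factor ≈ 1.35

Without shield: q₀ = σΔ(T⁴)/(1/ε₁+1/ε₂−1) with denominator 5.673.
With shield the two gaps are in series; the resistances add: (1/ε₁+1/ε_s−1)+(1/ε_s+1/ε₂−1) = 4.840+2.818 = 7.658.
Heat-flux ratio q₀/q = 7.658/5.673.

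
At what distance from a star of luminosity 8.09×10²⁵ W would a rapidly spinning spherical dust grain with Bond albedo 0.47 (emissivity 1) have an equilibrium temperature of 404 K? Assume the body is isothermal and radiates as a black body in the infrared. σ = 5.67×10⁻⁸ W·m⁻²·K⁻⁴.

d ≈ 2.38×10¹⁰ m

For an isothermal black-emitting sphere, (1−a)S·πr² = σ·4πr²·T⁴ ⇒ S = 4σT⁴/(1−a).
S = 4·5.67×10⁻⁸·(404)⁴/0.530 = 11400 W/m².
Flux falls as S = L/(4πd²), so d = √(L/(4πS)) = √(8.09×10²⁵/(4π·11400)).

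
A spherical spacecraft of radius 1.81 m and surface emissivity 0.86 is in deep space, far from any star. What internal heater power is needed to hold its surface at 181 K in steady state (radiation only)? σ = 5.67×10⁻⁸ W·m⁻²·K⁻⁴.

P ≈ 2150 W

P = εσ·4πr²·T⁴.
4πr² = 41.17 m²; T⁴ = 1.073×10⁹ K⁴.
P = 0.86·5.67×10⁻⁸·41.17·1.073×10⁹.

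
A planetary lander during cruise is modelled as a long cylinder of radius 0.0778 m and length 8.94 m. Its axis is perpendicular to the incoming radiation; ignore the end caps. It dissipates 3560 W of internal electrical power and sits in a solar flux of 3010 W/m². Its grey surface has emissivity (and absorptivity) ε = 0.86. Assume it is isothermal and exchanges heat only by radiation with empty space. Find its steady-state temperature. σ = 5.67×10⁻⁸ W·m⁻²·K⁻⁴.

At steady state, absorbed solar power + internal power = radiated power.
Absorbed: α·S·A_cross = 0.86·3010·1.391 = 3601 W (cross-section 2rL).
Total input = 3601 + 3560 = 7161 W.
Radiated: εσ·A_surf·T⁴ with A_surf = 2πrL = 4.370 m².
T⁴ = 7161/(0.86·5.67×10⁻⁸·4.370) = 3.360×10¹⁰ K⁴.

T ≈ 428 K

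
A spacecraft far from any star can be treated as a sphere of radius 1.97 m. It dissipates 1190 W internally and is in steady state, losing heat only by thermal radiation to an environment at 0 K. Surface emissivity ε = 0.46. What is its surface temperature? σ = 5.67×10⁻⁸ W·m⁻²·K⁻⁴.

Steady state: internal power = radiated power, P = εσA T⁴.
Radiating area A = 4πr² = 48.77 m².
T⁴ = P/(εσA) = 1190/(0.46·5.67×10⁻⁸·48.77) = 9.355×10⁸ K⁴.
T = (9.355×10⁸)^(1/4).

T ≈ 175 K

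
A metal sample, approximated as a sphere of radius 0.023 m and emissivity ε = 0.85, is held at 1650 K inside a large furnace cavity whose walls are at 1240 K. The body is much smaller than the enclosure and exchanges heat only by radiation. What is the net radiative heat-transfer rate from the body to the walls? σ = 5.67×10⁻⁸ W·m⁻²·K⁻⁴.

For a small grey body in a large enclosure: P_net = εσA(T_body⁴ − T_wall⁴).
A = 4πr² = 0.006648 m²; T_body⁴ − T_wall⁴ = 7.412×10¹² − 2.364×10¹² = 5.048×10¹² K⁴.
|P_net| = 0.85·5.67×10⁻⁸·0.006648·5.048×10¹².

P_net ≈ 1620 W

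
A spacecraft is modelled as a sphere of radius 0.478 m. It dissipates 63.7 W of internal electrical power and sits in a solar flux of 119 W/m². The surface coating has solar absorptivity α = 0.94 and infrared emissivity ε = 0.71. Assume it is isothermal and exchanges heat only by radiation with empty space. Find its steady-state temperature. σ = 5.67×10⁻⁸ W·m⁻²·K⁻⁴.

At steady state, absorbed solar power + internal power = radiated power.
Absorbed: α·S·A_cross = 0.94·119·0.7178 = 80.29 W (cross-section πr²).
Total input = 80.29 + 63.7 = 144.0 W.
Radiated: εσ·A_surf·T⁴ with A_surf = 4πr² = 2.871 m².
T⁴ = 144.0/(0.71·5.67×10⁻⁸·2.871) = 1.246×10⁹ K⁴.

T ≈ 188 K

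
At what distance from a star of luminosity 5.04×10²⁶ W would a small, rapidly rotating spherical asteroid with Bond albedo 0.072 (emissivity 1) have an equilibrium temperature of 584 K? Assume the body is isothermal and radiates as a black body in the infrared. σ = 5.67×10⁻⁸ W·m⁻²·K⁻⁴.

d ≈ 3.76×10¹⁰ m

For an isothermal black-emitting sphere, (1−a)S·πr² = σ·4πr²·T⁴ ⇒ S = 4σT⁴/(1−a).
S = 4·5.67×10⁻⁸·(584)⁴/0.928 = 28430 W/m².
Flux falls as S = L/(4πd²), so d = √(L/(4πS)) = √(5.04×10²⁶/(4π·28430)).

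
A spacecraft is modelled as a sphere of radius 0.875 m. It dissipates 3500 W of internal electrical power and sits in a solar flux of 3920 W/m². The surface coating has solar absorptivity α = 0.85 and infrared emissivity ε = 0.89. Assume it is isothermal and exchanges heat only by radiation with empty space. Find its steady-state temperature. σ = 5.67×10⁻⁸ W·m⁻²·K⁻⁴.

At steady state, absorbed solar power + internal power = radiated power.
Absorbed: α·S·A_cross = 0.85·3920·2.405 = 8014 W (cross-section πr²).
Total input = 8014 + 3500 = 11510 W.
Radiated: εσ·A_surf·T⁴ with A_surf = 4πr² = 9.621 m².
T⁴ = 11510/(0.89·5.67×10⁻⁸·9.621) = 2.372×10¹⁰ K⁴.

T ≈ 392 K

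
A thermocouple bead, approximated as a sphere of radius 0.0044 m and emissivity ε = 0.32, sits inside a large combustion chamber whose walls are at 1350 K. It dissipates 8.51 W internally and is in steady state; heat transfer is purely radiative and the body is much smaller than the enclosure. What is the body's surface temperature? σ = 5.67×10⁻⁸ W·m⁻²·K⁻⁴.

For a small grey body in a large enclosure, net radiated power = εσA(T⁴ − T_w⁴).
Steady state: P = εσA(T⁴ − T_w⁴) with A = 4πr² = 2.433×10⁻⁴ m².
T⁴ = P/(εσA) + T_w⁴ = 8.51/(0.32·5.67×10⁻⁸·2.433×10⁻⁴) + (1350)⁴
    = 1.928×10¹² + 3.322×10¹² = 5.249×10¹² K⁴.

T ≈ 1510 K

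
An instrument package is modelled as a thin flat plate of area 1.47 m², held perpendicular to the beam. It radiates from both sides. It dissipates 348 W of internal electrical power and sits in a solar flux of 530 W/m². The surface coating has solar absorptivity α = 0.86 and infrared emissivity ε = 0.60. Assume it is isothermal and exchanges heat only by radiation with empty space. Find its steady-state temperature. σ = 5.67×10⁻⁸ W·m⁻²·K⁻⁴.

T ≈ 318 K

At steady state, absorbed solar power + internal power = radiated power.
Absorbed: α·S·A_cross = 0.86·530·1.470 = 670.0 W (cross-section A).
Total input = 670.0 + 348 = 1018 W.
Radiated: εσ·A_surf·T⁴ with A_surf = 2A = 2.940 m².
T⁴ = 1018/(0.60·5.67×10⁻⁸·2.940) = 1.018×10¹⁰ K⁴.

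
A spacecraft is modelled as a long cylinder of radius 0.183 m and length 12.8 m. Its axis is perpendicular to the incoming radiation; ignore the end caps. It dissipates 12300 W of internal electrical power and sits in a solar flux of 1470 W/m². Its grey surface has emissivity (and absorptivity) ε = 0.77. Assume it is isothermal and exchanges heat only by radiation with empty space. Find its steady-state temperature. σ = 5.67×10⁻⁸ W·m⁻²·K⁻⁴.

T ≈ 407 K

At steady state, absorbed solar power + internal power = radiated power.
Absorbed: α·S·A_cross = 0.77·1470·4.685 = 5303 W (cross-section 2rL).
Total input = 5303 + 12300 = 17600 W.
Radiated: εσ·A_surf·T⁴ with A_surf = 2πrL = 14.72 m².
T⁴ = 17600/(0.77·5.67×10⁻⁸·14.72) = 2.739×10¹⁰ K⁴.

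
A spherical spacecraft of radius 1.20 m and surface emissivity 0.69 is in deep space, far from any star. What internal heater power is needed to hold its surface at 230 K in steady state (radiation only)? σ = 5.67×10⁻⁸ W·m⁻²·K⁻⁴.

P ≈ 1980 W

P = εσ·4πr²·T⁴.
4πr² = 18.10 m²; T⁴ = 2.798×10⁹ K⁴.
P = 0.69·5.67×10⁻⁸·18.10·2.798×10⁹.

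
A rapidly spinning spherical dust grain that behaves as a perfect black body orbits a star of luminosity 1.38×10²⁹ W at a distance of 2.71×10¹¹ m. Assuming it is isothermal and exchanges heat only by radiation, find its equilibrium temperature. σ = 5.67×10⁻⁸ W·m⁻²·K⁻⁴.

T ≈ 901 K

First find the stellar flux at distance d: S = L/(4πd²) = 1.38×10²⁹/(4π·(2.71×10¹¹)²) = 1.495×10⁵ W/m².
For an isothermal sphere, absorbed (1−a)S·πr² = emitted σ·4πr²·T⁴, so T⁴ = (1−a)S/(4σ).
T⁴ = 1.00·1.495×10⁵/(4·5.67×10⁻⁸) = 6.593×10¹¹ K⁴.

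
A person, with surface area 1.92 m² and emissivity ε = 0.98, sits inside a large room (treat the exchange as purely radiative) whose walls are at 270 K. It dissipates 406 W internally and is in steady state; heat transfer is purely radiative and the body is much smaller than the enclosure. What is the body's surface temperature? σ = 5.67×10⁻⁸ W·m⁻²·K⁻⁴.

For a small grey body in a large enclosure, net radiated power = εσA(T⁴ − T_w⁴).
Steady state: P = εσA(T⁴ − T_w⁴) with A = 1.92 m².
T⁴ = P/(εσA) + T_w⁴ = 406/(0.98·5.67×10⁻⁸·1.920) + (270)⁴
    = 3.806×10⁹ + 5.314×10⁹ = 9.120×10⁹ K⁴.

T ≈ 309 K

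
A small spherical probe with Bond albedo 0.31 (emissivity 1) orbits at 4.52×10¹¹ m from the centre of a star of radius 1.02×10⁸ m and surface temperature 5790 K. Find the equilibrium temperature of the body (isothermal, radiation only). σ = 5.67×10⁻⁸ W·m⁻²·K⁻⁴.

T ≈ 56.1 K

The star's surface emits σT_*⁴; at distance d the flux is S = σT_*⁴(R_*/d)².
S = 5.67×10⁻⁸·(5790)⁴·(1.02×10⁸/4.52×10¹¹)² = 3.245 W/m².
For an isothermal sphere T⁴ = (1−a)S/(4σ) = 9.872×10⁶ K⁴.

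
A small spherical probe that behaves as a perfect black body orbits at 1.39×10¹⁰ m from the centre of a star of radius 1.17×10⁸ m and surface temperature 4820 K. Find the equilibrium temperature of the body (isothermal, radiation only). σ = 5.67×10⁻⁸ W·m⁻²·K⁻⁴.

T ≈ 313 K

The star's surface emits σT_*⁴; at distance d the flux is S = σT_*⁴(R_*/d)².
S = 5.67×10⁻⁸·(4820)⁴·(1.17×10⁸/1.39×10¹⁰)² = 2168 W/m².
For an isothermal sphere T⁴ = (1−a)S/(4σ) = 9.560×10⁹ K⁴.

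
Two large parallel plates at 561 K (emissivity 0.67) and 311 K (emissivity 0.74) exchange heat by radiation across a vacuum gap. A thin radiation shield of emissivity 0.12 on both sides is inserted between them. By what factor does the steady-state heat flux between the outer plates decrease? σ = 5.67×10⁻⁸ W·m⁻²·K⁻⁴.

Without shield: q₀ = σΔ(T⁴)/(1/ε₁+1/ε₂−1) with denominator 1.844.
With shield the two gaps are in series; the resistances add: (1/ε₁+1/ε_s−1)+(1/ε_s+1/ε₂−1) = 8.826+8.685 = 17.51.
Heat-flux ratio q₀/q = 17.51/1.844.

factor ≈ 9.50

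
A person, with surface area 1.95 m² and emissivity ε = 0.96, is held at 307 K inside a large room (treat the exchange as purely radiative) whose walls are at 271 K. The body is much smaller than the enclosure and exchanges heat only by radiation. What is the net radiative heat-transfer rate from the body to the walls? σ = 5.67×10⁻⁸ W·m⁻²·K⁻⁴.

For a small grey body in a large enclosure: P_net = εσA(T_body⁴ − T_wall⁴).
A = 1.95 m²; T_body⁴ − T_wall⁴ = 8.883×10⁹ − 5.394×10⁹ = 3.489×10⁹ K⁴.
|P_net| = 0.96·5.67×10⁻⁸·1.950·3.489×10⁹.

P_net ≈ 370 W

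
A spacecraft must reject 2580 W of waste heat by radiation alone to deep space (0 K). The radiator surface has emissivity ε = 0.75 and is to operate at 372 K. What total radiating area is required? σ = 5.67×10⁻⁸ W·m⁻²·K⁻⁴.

A ≈ 3.17 m²

P = εσA T⁴ ⇒ A = P/(εσT⁴).
T⁴ = 1.915×10¹⁰ K⁴.
A = 2580/(0.75 × 5.67×10⁻⁸ × 1.915×10¹⁰).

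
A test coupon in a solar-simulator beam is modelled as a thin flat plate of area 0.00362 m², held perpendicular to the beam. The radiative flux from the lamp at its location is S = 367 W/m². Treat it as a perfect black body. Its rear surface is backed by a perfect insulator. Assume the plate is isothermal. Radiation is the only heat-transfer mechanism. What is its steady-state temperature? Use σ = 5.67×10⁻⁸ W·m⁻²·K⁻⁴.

At equilibrium, absorbed power = emitted power.
Absorbing cross-section = A = 0.003620 m²; emitting surface = A = 0.003620 m² (ratio 1).
S·A_cross = εσ·A_surf·T⁴  ⇒  T⁴ = S/(1σ).
T⁴ = 1.00·367/(1·5.67×10⁻⁸) = 6.473×10⁹ K⁴.
T = (6.473×10⁹)^(1/4).

T ≈ 284 K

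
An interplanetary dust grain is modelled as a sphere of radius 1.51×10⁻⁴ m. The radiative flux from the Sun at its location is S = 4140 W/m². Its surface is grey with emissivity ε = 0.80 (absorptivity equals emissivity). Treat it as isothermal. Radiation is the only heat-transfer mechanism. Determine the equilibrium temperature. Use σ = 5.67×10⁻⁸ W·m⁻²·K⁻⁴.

T ≈ 368 K

At equilibrium, absorbed power = emitted power.
Absorbing cross-section = πr² = 7.163×10⁻⁸ m²; emitting surface = 4πr² = 2.865×10⁻⁷ m² (ratio 4).
εS·A_cross = εσ·A_surf·T⁴  ⇒  T⁴ = S/(4σ)   (ε cancels).
T⁴ = 4140/(4·5.67×10⁻⁸) = 1.825×10¹⁰ K⁴.
T = (1.825×10¹⁰)^(1/4).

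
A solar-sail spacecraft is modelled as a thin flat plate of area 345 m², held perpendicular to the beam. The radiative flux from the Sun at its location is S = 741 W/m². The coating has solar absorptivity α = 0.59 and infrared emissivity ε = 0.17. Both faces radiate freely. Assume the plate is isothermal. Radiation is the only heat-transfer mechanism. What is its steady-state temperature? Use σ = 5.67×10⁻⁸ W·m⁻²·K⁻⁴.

At equilibrium, absorbed power = emitted power.
Absorbing cross-section = A = 345.0 m²; emitting surface = 2A = 690.0 m² (ratio 2).
αS·A_cross = εσ·A_surf·T⁴  ⇒  T⁴ = αS/(ε·2σ).
T⁴ = 0.590·741/(0.17·2·5.67×10⁻⁸) = 2.268×10¹⁰ K⁴.
T = (2.268×10¹⁰)^(1/4).

T ≈ 388 K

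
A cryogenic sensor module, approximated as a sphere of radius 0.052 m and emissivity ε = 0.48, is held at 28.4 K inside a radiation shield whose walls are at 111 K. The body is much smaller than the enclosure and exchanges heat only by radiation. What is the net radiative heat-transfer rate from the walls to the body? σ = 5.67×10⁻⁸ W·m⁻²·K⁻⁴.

For a small grey body in a large enclosure: P_net = εσA(T_body⁴ − T_wall⁴).
A = 4πr² = 0.03398 m²; T_body⁴ − T_wall⁴ = 6.505×10⁵ − 1.518×10⁸ = -1.512×10⁸ K⁴.
|P_net| = 0.48·5.67×10⁻⁸·0.03398·1.512×10⁸.

P_net ≈ 0.140 W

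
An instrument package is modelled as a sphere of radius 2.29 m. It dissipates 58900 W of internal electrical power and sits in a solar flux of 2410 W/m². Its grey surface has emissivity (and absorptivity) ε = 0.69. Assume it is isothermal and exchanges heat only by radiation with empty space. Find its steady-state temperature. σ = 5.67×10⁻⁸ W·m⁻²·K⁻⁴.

At steady state, absorbed solar power + internal power = radiated power.
Absorbed: α·S·A_cross = 0.69·2410·16.47 = 27400 W (cross-section πr²).
Total input = 27400 + 58900 = 86300 W.
Radiated: εσ·A_surf·T⁴ with A_surf = 4πr² = 65.90 m².
T⁴ = 86300/(0.69·5.67×10⁻⁸·65.90) = 3.347×10¹⁰ K⁴.

T ≈ 428 K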